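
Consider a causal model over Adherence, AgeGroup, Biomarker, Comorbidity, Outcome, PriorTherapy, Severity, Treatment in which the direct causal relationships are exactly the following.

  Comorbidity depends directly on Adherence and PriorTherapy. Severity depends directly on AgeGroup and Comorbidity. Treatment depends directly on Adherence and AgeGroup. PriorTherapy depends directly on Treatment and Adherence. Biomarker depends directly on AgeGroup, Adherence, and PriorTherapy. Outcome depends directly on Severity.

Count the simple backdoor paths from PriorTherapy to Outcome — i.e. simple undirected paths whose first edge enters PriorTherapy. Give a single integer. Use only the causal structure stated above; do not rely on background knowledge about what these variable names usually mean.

7

A backdoor path from PriorTherapy to Outcome is any simple undirected path whose first edge points into PriorTherapy (i.e. leaves PriorTherapy via a parent).
Parents of PriorTherapy: {Adherence, Treatment}.
Enumerating:
  P1: PriorTherapy <- Adherence -> Treatment <- AgeGroup -> Severity -> Outcome
  P2: PriorTherapy <- Adherence -> Comorbidity -> Severity -> Outcome
  P3: PriorTherapy <- Adherence -> Biomarker <- AgeGroup -> Severity -> Outcome
  P4: PriorTherapy <- Treatment <- AgeGroup -> Severity -> Outcome
  P5: PriorTherapy <- Treatment <- AgeGroup -> Biomarker <- Adherence -> Comorbidity -> Severity -> Outcome
  P6: PriorTherapy <- Treatment <- Adherence -> Comorbidity -> Severity -> Outcome
  P7: PriorTherapy <- Treatment <- Adherence -> Biomarker <- AgeGroup -> Severity -> Outcome
That exhausts the simple backdoor paths. Count: 7.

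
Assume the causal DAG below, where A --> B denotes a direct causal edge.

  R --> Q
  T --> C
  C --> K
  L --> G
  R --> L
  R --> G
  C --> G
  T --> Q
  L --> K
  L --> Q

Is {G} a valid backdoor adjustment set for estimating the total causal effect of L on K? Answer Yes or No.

Backdoor paths from L to K (paths whose first edge points into L):
  P1: L <- R -> Q <- T -> C -> K
  P2: L <- R -> G <- C -> K
Condition 1 (no descendant of L in the set): FAILS — G is a descendant of L.
Condition 2 (every backdoor path blocked by {G}):
  P1: blocked at collider Q (neither it nor any descendant is in the conditioning set).
  P2: open — collider(s) G are conditioned on (or have a conditioned descendant) and no non-collider on the path is in the set.
{G} does not satisfy the backdoor criterion.

No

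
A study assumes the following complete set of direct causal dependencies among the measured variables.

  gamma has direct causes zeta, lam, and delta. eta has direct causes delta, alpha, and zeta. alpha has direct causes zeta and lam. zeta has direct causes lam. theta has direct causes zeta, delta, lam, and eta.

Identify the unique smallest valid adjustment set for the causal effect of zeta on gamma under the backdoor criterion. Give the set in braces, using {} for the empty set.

{lam}

Variables eligible for adjustment (non-descendants of zeta, excluding zeta and gamma): {delta, lam}.
Backdoor paths from zeta to gamma:
  P1: zeta <- lam -> gamma
  P2: zeta <- lam -> alpha -> eta <- delta -> gamma
  P3: zeta <- lam -> alpha -> eta -> theta <- delta -> gamma
  P4: zeta <- lam -> theta <- delta -> gamma
  P5: zeta <- lam -> theta <- eta <- delta -> gamma
The empty set is not sufficient: P1 (zeta <- lam -> gamma) has no collider blocking it and no conditioned non-collider, so it is open.
Try {lam}:
  P1: blocked at fork node lam ∈ conditioning set.
  P2: blocked at fork node lam ∈ conditioning set.
  P3: blocked at fork node lam ∈ conditioning set.
  P4: blocked at fork node lam ∈ conditioning set.
  P5: blocked at fork node lam ∈ conditioning set.
{lam} contains no descendant of zeta and blocks every backdoor path.
No other singleton works — e.g. {delta} leaves P1 open — so {lam} is the unique smallest valid adjustment set.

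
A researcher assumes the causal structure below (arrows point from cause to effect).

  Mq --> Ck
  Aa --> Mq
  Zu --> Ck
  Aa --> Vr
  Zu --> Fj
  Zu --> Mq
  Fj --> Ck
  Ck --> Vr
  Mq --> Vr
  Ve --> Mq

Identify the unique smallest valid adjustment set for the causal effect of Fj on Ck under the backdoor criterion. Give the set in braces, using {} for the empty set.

{Zu}

Variables eligible for adjustment (non-descendants of Fj, excluding Fj and Ck): {Aa, Mq, Ve, Zu}.
Backdoor paths from Fj to Ck:
  P1: Fj <- Zu -> Mq <- Aa -> Vr <- Ck
  P2: Fj <- Zu -> Mq -> Ck
  P3: Fj <- Zu -> Mq -> Vr <- Ck
  P4: Fj <- Zu -> Ck
The empty set is not sufficient: P2 (Fj <- Zu -> Mq -> Ck) has no collider blocking it and no conditioned non-collider, so it is open.
Try {Zu}:
  P1: blocked at fork node Zu ∈ conditioning set.
  P2: blocked at fork node Zu ∈ conditioning set.
  P3: blocked at fork node Zu ∈ conditioning set.
  P4: blocked at fork node Zu ∈ conditioning set.
{Zu} contains no descendant of Fj and blocks every backdoor path.
No other singleton works — e.g. {Aa} leaves P2 open — so {Zu} is the unique smallest valid adjustment set.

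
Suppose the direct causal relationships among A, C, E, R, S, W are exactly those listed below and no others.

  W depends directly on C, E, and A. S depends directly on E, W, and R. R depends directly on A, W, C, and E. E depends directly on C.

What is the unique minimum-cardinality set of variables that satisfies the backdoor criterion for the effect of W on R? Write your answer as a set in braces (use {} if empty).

{A, C, E}

Variables eligible for adjustment (non-descendants of W, excluding W and R): {A, C, E}.
Backdoor paths from W to R:
  P1: W <- C -> E -> R
  P2: W <- C -> E -> S <- R
  P3: W <- C -> R
  P4: W <- E <- C -> R
  P5: W <- E -> R
  P6: W <- E -> S <- R
  P7: W <- A -> R
The empty set is not sufficient: P1 (W <- C -> E -> R) has no collider blocking it and no conditioned non-collider, so it is open.
Try {A, C, E}:
  P1: blocked at fork node C ∈ conditioning set.
  P2: blocked at fork node C ∈ conditioning set.
  P3: blocked at fork node C ∈ conditioning set.
  P4: blocked at chain node E ∈ conditioning set.
  P5: blocked at fork node E ∈ conditioning set.
  P6: blocked at fork node E ∈ conditioning set.
  P7: blocked at fork node A ∈ conditioning set.
{A, C, E} contains no descendant of W and blocks every backdoor path.
Every element of {A, C, E} is needed (dropping A leaves P7 open; dropping C leaves P3 open; dropping E leaves P5 open), so no proper subset is valid.
Among all size-3 subsets of the eligible variables, only {A, C, E} blocks every backdoor path, so it is the unique smallest valid adjustment set.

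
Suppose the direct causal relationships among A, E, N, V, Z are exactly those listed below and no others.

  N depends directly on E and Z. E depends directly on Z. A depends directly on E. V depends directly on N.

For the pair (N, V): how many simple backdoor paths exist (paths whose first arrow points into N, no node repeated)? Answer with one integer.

0

A backdoor path from N to V is any simple undirected path whose first edge points into N (i.e. leaves N via a parent).
Parents of N: {E, Z}.
No simple path from any parent of N reaches V without revisiting N, so there are no backdoor paths.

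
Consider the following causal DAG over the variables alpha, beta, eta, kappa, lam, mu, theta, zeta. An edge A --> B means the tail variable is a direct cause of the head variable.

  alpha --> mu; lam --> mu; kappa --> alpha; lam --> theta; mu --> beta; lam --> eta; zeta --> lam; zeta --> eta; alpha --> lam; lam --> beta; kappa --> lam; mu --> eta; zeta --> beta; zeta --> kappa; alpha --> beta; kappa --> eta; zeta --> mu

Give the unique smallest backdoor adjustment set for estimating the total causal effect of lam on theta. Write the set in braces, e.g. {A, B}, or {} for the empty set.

Variables eligible for adjustment (non-descendants of lam, excluding lam and theta): {alpha, kappa, zeta}.
Backdoor paths from lam to theta:
  (none)
With no backdoor paths the empty set already satisfies the criterion, and it is trivially minimal.

{}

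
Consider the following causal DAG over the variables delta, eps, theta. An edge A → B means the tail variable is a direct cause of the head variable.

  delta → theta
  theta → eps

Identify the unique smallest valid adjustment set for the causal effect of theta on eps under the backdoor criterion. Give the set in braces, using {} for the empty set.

{}

Variables eligible for adjustment (non-descendants of theta, excluding theta and eps): {delta}.
Backdoor paths from theta to eps:
  (none)
With no backdoor paths the empty set already satisfies the criterion, and it is trivially minimal.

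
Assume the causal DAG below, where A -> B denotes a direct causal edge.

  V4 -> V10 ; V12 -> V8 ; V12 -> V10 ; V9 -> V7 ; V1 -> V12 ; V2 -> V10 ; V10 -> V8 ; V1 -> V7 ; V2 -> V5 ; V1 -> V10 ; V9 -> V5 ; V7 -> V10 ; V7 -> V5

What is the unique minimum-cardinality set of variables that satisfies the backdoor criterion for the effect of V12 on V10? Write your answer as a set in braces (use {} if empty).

{V1}

Variables eligible for adjustment (non-descendants of V12, excluding V12 and V10): {V1, V2, V4, V5, V7, V9}.
Backdoor paths from V12 to V10:
  P1: V12 <- V1 -> V7 <- V9 -> V5 <- V2 -> V10
  P2: V12 <- V1 -> V7 -> V5 <- V2 -> V10
  P3: V12 <- V1 -> V7 -> V10
  P4: V12 <- V1 -> V10
The empty set is not sufficient: P3 (V12 <- V1 -> V7 -> V10) has no collider blocking it and no conditioned non-collider, so it is open.
Try {V1}:
  P1: blocked at fork node V1 ∈ conditioning set.
  P2: blocked at fork node V1 ∈ conditioning set.
  P3: blocked at fork node V1 ∈ conditioning set.
  P4: blocked at fork node V1 ∈ conditioning set.
{V1} contains no descendant of V12 and blocks every backdoor path.
No other singleton works — e.g. {V9} leaves P3 open — so {V1} is the unique smallest valid adjustment set.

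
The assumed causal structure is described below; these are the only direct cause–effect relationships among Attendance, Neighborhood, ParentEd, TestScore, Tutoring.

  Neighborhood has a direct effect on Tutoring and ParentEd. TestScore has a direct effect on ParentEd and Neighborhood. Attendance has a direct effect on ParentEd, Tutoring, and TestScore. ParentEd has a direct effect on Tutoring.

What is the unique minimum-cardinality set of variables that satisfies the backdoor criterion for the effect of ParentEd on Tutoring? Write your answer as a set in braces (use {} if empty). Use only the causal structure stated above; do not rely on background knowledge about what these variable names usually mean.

{Attendance, Neighborhood}

Variables eligible for adjustment (non-descendants of ParentEd, excluding ParentEd and Tutoring): {Attendance, Neighborhood, TestScore}.
Backdoor paths from ParentEd to Tutoring:
  P1: ParentEd <- Attendance -> TestScore -> Neighborhood -> Tutoring
  P2: ParentEd <- Attendance -> Tutoring
  P3: ParentEd <- TestScore <- Attendance -> Tutoring
  P4: ParentEd <- TestScore -> Neighborhood -> Tutoring
  P5: ParentEd <- Neighborhood <- TestScore <- Attendance -> Tutoring
  P6: ParentEd <- Neighborhood -> Tutoring
The empty set is not sufficient: P1 (ParentEd <- Attendance -> TestScore -> Neighborhood -> Tutoring) has no collider blocking it and no conditioned non-collider, so it is open.
Try {Attendance, Neighborhood}:
  P1: blocked at fork node Attendance ∈ conditioning set.
  P2: blocked at fork node Attendance ∈ conditioning set.
  P3: blocked at fork node Attendance ∈ conditioning set.
  P4: blocked at chain node Neighborhood ∈ conditioning set.
  P5: blocked at chain node Neighborhood ∈ conditioning set.
  P6: blocked at fork node Neighborhood ∈ conditioning set.
{Attendance, Neighborhood} contains no descendant of ParentEd and blocks every backdoor path.
Every element of {Attendance, Neighborhood} is needed (dropping Attendance leaves P2 open; dropping Neighborhood leaves P4 open), so no proper subset is valid.
Among all size-2 subsets of the eligible variables, only {Attendance, Neighborhood} blocks every backdoor path, so it is the unique smallest valid adjustment set.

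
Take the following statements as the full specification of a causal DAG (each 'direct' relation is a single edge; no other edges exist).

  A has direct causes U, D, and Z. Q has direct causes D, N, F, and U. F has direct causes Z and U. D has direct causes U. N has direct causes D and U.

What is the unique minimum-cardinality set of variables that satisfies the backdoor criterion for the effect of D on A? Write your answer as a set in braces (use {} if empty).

{U}

Variables eligible for adjustment (non-descendants of D, excluding D and A): {F, U, Z}.
Backdoor paths from D to A:
  P1: D <- U -> N -> Q <- F <- Z -> A
  P2: D <- U -> F <- Z -> A
  P3: D <- U -> A
  P4: D <- U -> Q <- F <- Z -> A
The empty set is not sufficient: P3 (D <- U -> A) has no collider blocking it and no conditioned non-collider, so it is open.
Try {U}:
  P1: blocked at fork node U ∈ conditioning set.
  P2: blocked at fork node U ∈ conditioning set.
  P3: blocked at fork node U ∈ conditioning set.
  P4: blocked at fork node U ∈ conditioning set.
{U} contains no descendant of D and blocks every backdoor path.
No other singleton works — e.g. {Z} leaves P3 open — so {U} is the unique smallest valid adjustment set.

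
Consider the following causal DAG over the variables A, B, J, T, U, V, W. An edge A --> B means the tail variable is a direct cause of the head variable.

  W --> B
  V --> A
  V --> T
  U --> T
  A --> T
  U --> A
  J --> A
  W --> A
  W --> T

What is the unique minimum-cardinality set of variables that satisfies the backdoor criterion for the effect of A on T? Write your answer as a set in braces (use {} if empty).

{U, V, W}

Variables eligible for adjustment (non-descendants of A, excluding A and T): {B, J, U, V, W}.
Backdoor paths from A to T:
  P1: A <- V -> T
  P2: A <- W -> T
  P3: A <- U -> T
The empty set is not sufficient: P1 (A <- V -> T) has no collider blocking it and no conditioned non-collider, so it is open.
Try {U, V, W}:
  P1: blocked at fork node V ∈ conditioning set.
  P2: blocked at fork node W ∈ conditioning set.
  P3: blocked at fork node U ∈ conditioning set.
{U, V, W} contains no descendant of A and blocks every backdoor path.
Every element of {U, V, W} is needed (dropping U leaves P3 open; dropping V leaves P1 open; dropping W leaves P2 open), so no proper subset is valid.
Among all size-3 subsets of the eligible variables, only {U, V, W} blocks every backdoor path, so it is the unique smallest valid adjustment set.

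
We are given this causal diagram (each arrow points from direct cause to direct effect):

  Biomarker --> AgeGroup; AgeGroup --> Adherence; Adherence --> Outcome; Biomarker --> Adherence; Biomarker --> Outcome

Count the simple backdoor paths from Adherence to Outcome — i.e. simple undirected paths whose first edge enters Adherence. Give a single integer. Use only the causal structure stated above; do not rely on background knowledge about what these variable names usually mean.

A backdoor path from Adherence to Outcome is any simple undirected path whose first edge points into Adherence (i.e. leaves Adherence via a parent).
Parents of Adherence: {AgeGroup, Biomarker}.
Enumerating:
  P1: Adherence <- Biomarker -> Outcome
  P2: Adherence <- AgeGroup <- Biomarker -> Outcome
That exhausts the simple backdoor paths. Count: 2.

2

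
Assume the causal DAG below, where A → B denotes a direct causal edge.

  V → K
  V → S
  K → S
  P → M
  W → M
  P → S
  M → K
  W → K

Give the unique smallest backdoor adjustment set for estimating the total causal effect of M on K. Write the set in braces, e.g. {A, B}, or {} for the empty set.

Variables eligible for adjustment (non-descendants of M, excluding M and K): {P, V, W}.
Backdoor paths from M to K:
  P1: M <- P -> S <- V -> K
  P2: M <- P -> S <- K
  P3: M <- W -> K
The empty set is not sufficient: P3 (M <- W -> K) has no collider blocking it and no conditioned non-collider, so it is open.
Try {W}:
  P1: blocked at collider S (neither it nor any descendant is in the conditioning set).
  P2: blocked at collider S (neither it nor any descendant is in the conditioning set).
  P3: blocked at fork node W ∈ conditioning set.
{W} contains no descendant of M and blocks every backdoor path.
No other singleton works — e.g. {P} leaves P3 open — so {W} is the unique smallest valid adjustment set.

{W}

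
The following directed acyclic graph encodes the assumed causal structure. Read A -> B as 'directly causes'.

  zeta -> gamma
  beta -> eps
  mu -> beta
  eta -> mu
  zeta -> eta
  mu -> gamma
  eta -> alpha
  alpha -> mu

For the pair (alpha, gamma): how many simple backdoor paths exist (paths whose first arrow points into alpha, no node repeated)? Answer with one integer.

A backdoor path from alpha to gamma is any simple undirected path whose first edge points into alpha (i.e. leaves alpha via a parent).
Parents of alpha: {eta}.
Enumerating:
  P1: alpha <- eta <- zeta -> gamma
  P2: alpha <- eta -> mu -> gamma
That exhausts the simple backdoor paths. Count: 2.

2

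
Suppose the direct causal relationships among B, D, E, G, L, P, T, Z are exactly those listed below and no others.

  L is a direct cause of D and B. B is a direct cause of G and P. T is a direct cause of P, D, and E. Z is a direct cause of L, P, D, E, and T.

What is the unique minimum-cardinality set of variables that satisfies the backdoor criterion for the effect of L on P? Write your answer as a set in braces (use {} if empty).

Variables eligible for adjustment (non-descendants of L, excluding L and P): {E, T, Z}.
Backdoor paths from L to P:
  P1: L <- Z -> T -> P
  P2: L <- Z -> E <- T -> P
  P3: L <- Z -> P
  P4: L <- Z -> D <- T -> P
The empty set is not sufficient: P1 (L <- Z -> T -> P) has no collider blocking it and no conditioned non-collider, so it is open.
Try {Z}:
  P1: blocked at fork node Z ∈ conditioning set.
  P2: blocked at fork node Z ∈ conditioning set.
  P3: blocked at fork node Z ∈ conditioning set.
  P4: blocked at fork node Z ∈ conditioning set.
{Z} contains no descendant of L and blocks every backdoor path.
No other singleton works — e.g. {T} leaves P3 open — so {Z} is the unique smallest valid adjustment set.

{Z}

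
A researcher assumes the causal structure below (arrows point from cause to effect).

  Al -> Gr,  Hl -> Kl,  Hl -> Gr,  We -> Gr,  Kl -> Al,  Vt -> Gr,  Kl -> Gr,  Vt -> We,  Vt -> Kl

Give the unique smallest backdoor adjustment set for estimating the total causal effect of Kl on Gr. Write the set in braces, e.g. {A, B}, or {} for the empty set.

{Hl, Vt}

Variables eligible for adjustment (non-descendants of Kl, excluding Kl and Gr): {Hl, Vt, We}.
Backdoor paths from Kl to Gr:
  P1: Kl <- Vt -> We -> Gr
  P2: Kl <- Vt -> Gr
  P3: Kl <- Hl -> Gr
The empty set is not sufficient: P1 (Kl <- Vt -> We -> Gr) has no collider blocking it and no conditioned non-collider, so it is open.
Try {Hl, Vt}:
  P1: blocked at fork node Vt ∈ conditioning set.
  P2: blocked at fork node Vt ∈ conditioning set.
  P3: blocked at fork node Hl ∈ conditioning set.
{Hl, Vt} contains no descendant of Kl and blocks every backdoor path.
Every element of {Hl, Vt} is needed (dropping Hl leaves P3 open; dropping Vt leaves P1 open), so no proper subset is valid.
Among all size-2 subsets of the eligible variables, only {Hl, Vt} blocks every backdoor path, so it is the unique smallest valid adjustment set.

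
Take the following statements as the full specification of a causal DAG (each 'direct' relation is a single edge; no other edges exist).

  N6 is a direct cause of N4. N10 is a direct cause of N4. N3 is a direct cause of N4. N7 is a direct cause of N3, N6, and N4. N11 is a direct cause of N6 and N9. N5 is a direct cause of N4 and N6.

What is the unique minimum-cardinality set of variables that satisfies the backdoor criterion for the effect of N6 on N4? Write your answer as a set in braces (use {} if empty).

{N5, N7}

Variables eligible for adjustment (non-descendants of N6, excluding N6 and N4): {N10, N11, N3, N5, N7, N9}.
Backdoor paths from N6 to N4:
  P1: N6 <- N5 -> N4
  P2: N6 <- N7 -> N3 -> N4
  P3: N6 <- N7 -> N4
The empty set is not sufficient: P1 (N6 <- N5 -> N4) has no collider blocking it and no conditioned non-collider, so it is open.
Try {N5, N7}:
  P1: blocked at fork node N5 ∈ conditioning set.
  P2: blocked at fork node N7 ∈ conditioning set.
  P3: blocked at fork node N7 ∈ conditioning set.
{N5, N7} contains no descendant of N6 and blocks every backdoor path.
Every element of {N5, N7} is needed (dropping N5 leaves P1 open; dropping N7 leaves P2 open), so no proper subset is valid.
Among all size-2 subsets of the eligible variables, only {N5, N7} blocks every backdoor path, so it is the unique smallest valid adjustment set.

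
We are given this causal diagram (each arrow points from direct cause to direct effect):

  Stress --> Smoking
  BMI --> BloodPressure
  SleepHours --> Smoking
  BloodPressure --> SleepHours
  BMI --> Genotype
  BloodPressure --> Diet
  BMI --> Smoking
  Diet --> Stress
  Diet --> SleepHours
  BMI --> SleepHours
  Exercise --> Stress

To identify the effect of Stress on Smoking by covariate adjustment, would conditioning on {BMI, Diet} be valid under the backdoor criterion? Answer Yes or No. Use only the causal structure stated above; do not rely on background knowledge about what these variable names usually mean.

Yes

Backdoor paths from Stress to Smoking (paths whose first edge points into Stress):
  P1: Stress <- Diet <- BloodPressure <- BMI -> SleepHours -> Smoking
  P2: Stress <- Diet <- BloodPressure <- BMI -> Smoking
  P3: Stress <- Diet <- BloodPressure -> SleepHours <- BMI -> Smoking
  P4: Stress <- Diet <- BloodPressure -> SleepHours -> Smoking
  P5: Stress <- Diet -> SleepHours <- BMI -> Smoking
  P6: Stress <- Diet -> SleepHours <- BloodPressure <- BMI -> Smoking
  P7: Stress <- Diet -> SleepHours -> Smoking
Condition 1 (no descendant of Stress in the set): holds — descendants of Stress are {Smoking}; none are in {BMI, Diet}.
Condition 2 (every backdoor path blocked by {BMI, Diet}):
  P1: blocked at chain node Diet ∈ conditioning set.
  P2: blocked at chain node Diet ∈ conditioning set.
  P3: blocked at chain node Diet ∈ conditioning set.
  P4: blocked at chain node Diet ∈ conditioning set.
  P5: blocked at fork node Diet ∈ conditioning set.
  P6: blocked at fork node Diet ∈ conditioning set.
  P7: blocked at fork node Diet ∈ conditioning set.
{BMI, Diet} satisfies the backdoor criterion.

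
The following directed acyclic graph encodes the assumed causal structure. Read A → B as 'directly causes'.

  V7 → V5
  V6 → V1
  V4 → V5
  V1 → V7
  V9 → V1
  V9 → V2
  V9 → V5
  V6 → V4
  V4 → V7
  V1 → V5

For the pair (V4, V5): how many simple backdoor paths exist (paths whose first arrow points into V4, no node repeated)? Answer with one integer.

A backdoor path from V4 to V5 is any simple undirected path whose first edge points into V4 (i.e. leaves V4 via a parent).
Parents of V4: {V6}.
Enumerating:
  P1: V4 <- V6 -> V1 <- V9 -> V5
  P2: V4 <- V6 -> V1 -> V7 -> V5
  P3: V4 <- V6 -> V1 -> V5
That exhausts the simple backdoor paths. Count: 3.

3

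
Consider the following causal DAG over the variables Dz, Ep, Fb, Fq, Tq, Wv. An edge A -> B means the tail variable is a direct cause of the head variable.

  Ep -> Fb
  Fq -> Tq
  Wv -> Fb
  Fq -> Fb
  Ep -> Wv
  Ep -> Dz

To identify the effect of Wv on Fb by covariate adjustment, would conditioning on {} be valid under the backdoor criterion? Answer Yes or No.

Backdoor paths from Wv to Fb (paths whose first edge points into Wv):
  P1: Wv <- Ep -> Fb
Condition 1 (no descendant of Wv in the set): holds — descendants of Wv are {Fb}; none are in {}.
Condition 2 (every backdoor path blocked by {}):
  P1: open — no interior node is in the conditioning set.
{} does not satisfy the backdoor criterion.

No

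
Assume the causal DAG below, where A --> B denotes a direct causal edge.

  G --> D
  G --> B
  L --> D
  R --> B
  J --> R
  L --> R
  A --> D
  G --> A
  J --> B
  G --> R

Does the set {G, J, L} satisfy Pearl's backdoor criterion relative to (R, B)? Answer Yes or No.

Yes

Backdoor paths from R to B (paths whose first edge points into R):
  P1: R <- G -> B
  P2: R <- L -> D <- G -> B
  P3: R <- L -> D <- A <- G -> B
  P4: R <- J -> B
Condition 1 (no descendant of R in the set): holds — descendants of R are {B}; none are in {G, J, L}.
Condition 2 (every backdoor path blocked by {G, J, L}):
  P1: blocked at fork node G ∈ conditioning set.
  P2: blocked at fork node L ∈ conditioning set.
  P3: blocked at fork node L ∈ conditioning set.
  P4: blocked at fork node J ∈ conditioning set.
{G, J, L} satisfies the backdoor criterion.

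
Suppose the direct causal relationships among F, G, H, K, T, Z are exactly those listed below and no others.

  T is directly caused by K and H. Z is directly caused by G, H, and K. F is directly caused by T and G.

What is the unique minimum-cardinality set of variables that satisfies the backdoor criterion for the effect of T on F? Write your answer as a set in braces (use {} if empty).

Variables eligible for adjustment (non-descendants of T, excluding T and F): {G, H, K, Z}.
Backdoor paths from T to F:
  P1: T <- H -> Z <- G -> F
  P2: T <- K -> Z <- G -> F
Each backdoor path contains an unconditioned collider, so every path is already blocked with the empty conditioning set:
  P1: blocked at collider Z (neither it nor any descendant is in the conditioning set).
  P2: blocked at collider Z (neither it nor any descendant is in the conditioning set).
The empty set is therefore the unique smallest valid set.

{}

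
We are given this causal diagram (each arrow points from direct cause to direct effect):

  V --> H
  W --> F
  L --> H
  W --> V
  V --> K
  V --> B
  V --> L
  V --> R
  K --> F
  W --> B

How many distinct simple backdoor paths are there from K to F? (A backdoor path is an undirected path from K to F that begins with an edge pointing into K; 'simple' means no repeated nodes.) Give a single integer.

A backdoor path from K to F is any simple undirected path whose first edge points into K (i.e. leaves K via a parent).
Parents of K: {V}.
Enumerating:
  P1: K <- V <- W -> F
  P2: K <- V -> B <- W -> F
That exhausts the simple backdoor paths. Count: 2.

2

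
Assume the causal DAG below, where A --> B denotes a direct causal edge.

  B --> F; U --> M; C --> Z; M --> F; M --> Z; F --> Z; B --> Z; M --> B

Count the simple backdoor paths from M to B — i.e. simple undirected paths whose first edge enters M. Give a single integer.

A backdoor path from M to B is any simple undirected path whose first edge points into M (i.e. leaves M via a parent).
Parents of M: {U}.
No simple path from any parent of M reaches B without revisiting M, so there are no backdoor paths.

0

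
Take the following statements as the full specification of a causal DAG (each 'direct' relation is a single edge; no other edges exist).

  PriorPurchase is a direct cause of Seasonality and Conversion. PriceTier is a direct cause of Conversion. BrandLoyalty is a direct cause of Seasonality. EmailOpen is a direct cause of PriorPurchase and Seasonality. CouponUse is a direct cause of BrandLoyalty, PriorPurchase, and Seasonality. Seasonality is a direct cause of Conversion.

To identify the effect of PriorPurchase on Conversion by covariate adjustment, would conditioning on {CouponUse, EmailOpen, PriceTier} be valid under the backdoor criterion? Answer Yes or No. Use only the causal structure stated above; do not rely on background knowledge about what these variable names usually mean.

Backdoor paths from PriorPurchase to Conversion (paths whose first edge points into PriorPurchase):
  P1: PriorPurchase <- CouponUse -> BrandLoyalty -> Seasonality -> Conversion
  P2: PriorPurchase <- CouponUse -> Seasonality -> Conversion
  P3: PriorPurchase <- EmailOpen -> Seasonality -> Conversion
Condition 1 (no descendant of PriorPurchase in the set): holds — descendants of PriorPurchase are {Conversion, Seasonality}; none are in {CouponUse, EmailOpen, PriceTier}.
Condition 2 (every backdoor path blocked by {CouponUse, EmailOpen, PriceTier}):
  P1: blocked at fork node CouponUse ∈ conditioning set.
  P2: blocked at fork node CouponUse ∈ conditioning set.
  P3: blocked at fork node EmailOpen ∈ conditioning set.
{CouponUse, EmailOpen, PriceTier} satisfies the backdoor criterion.

Yes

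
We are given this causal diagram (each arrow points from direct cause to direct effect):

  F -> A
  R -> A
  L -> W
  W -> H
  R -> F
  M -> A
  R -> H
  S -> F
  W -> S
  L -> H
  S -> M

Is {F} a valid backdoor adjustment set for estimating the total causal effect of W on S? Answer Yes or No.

Backdoor paths from W to S (paths whose first edge points into W):
  P1: W <- L -> H <- R -> F <- S
  P2: W <- L -> H <- R -> F -> A <- M <- S
  P3: W <- L -> H <- R -> A <- M <- S
  P4: W <- L -> H <- R -> A <- F <- S
Condition 1 (no descendant of W in the set): FAILS — F is a descendant of W.
Condition 2 (every backdoor path blocked by {F}):
  P1: blocked at collider H (neither it nor any descendant is in the conditioning set).
  P2: blocked at collider H (neither it nor any descendant is in the conditioning set).
  P3: blocked at collider H (neither it nor any descendant is in the conditioning set).
  P4: blocked at collider H (neither it nor any descendant is in the conditioning set).
{F} does not satisfy the backdoor criterion.

No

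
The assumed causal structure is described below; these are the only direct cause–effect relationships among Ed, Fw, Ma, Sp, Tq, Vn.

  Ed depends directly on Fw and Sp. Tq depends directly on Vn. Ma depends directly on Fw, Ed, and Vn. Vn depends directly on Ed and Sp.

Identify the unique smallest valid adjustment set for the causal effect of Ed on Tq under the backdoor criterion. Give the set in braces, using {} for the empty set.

{Sp}

Variables eligible for adjustment (non-descendants of Ed, excluding Ed and Tq): {Fw, Sp}.
Backdoor paths from Ed to Tq:
  P1: Ed <- Fw -> Ma <- Vn -> Tq
  P2: Ed <- Sp -> Vn -> Tq
The empty set is not sufficient: P2 (Ed <- Sp -> Vn -> Tq) has no collider blocking it and no conditioned non-collider, so it is open.
Try {Sp}:
  P1: blocked at collider Ma (neither it nor any descendant is in the conditioning set).
  P2: blocked at fork node Sp ∈ conditioning set.
{Sp} contains no descendant of Ed and blocks every backdoor path.
No other singleton works — e.g. {Fw} leaves P2 open — so {Sp} is the unique smallest valid adjustment set.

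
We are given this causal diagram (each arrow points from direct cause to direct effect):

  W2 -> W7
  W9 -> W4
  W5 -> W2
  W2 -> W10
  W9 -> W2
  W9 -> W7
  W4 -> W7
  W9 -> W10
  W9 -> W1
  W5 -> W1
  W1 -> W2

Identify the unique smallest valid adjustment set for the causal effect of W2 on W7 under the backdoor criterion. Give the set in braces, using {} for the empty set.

{W9}

Variables eligible for adjustment (non-descendants of W2, excluding W2 and W7): {W1, W4, W5, W9}.
Backdoor paths from W2 to W7:
  P1: W2 <- W5 -> W1 <- W9 -> W4 -> W7
  P2: W2 <- W5 -> W1 <- W9 -> W7
  P3: W2 <- W9 -> W4 -> W7
  P4: W2 <- W9 -> W7
  P5: W2 <- W1 <- W9 -> W4 -> W7
  P6: W2 <- W1 <- W9 -> W7
The empty set is not sufficient: P3 (W2 <- W9 -> W4 -> W7) has no collider blocking it and no conditioned non-collider, so it is open.
Try {W9}:
  P1: blocked at collider W1 (neither it nor any descendant is in the conditioning set).
  P2: blocked at collider W1 (neither it nor any descendant is in the conditioning set).
  P3: blocked at fork node W9 ∈ conditioning set.
  P4: blocked at fork node W9 ∈ conditioning set.
  P5: blocked at fork node W9 ∈ conditioning set.
  P6: blocked at fork node W9 ∈ conditioning set.
{W9} contains no descendant of W2 and blocks every backdoor path.
No other singleton works — e.g. {W5} leaves P3 open — so {W9} is the unique smallest valid adjustment set.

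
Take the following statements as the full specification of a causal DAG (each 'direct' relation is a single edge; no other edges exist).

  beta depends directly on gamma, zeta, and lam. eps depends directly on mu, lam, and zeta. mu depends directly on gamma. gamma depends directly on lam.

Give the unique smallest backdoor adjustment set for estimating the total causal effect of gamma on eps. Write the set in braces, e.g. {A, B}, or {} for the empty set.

Variables eligible for adjustment (non-descendants of gamma, excluding gamma and eps): {lam, zeta}.
Backdoor paths from gamma to eps:
  P1: gamma <- lam -> eps
  P2: gamma <- lam -> beta <- zeta -> eps
The empty set is not sufficient: P1 (gamma <- lam -> eps) has no collider blocking it and no conditioned non-collider, so it is open.
Try {lam}:
  P1: blocked at fork node lam ∈ conditioning set.
  P2: blocked at fork node lam ∈ conditioning set.
{lam} contains no descendant of gamma and blocks every backdoor path.
No other singleton works — e.g. {zeta} leaves P1 open — so {lam} is the unique smallest valid adjustment set.

{lam}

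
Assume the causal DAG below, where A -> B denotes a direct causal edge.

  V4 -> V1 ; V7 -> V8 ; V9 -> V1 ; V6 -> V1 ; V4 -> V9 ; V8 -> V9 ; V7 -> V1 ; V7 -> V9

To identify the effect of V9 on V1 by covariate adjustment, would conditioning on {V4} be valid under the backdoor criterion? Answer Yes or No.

Backdoor paths from V9 to V1 (paths whose first edge points into V9):
  P1: V9 <- V7 -> V1
  P2: V9 <- V4 -> V1
  P3: V9 <- V8 <- V7 -> V1
Condition 1 (no descendant of V9 in the set): holds — descendants of V9 are {V1}; none are in {V4}.
Condition 2 (every backdoor path blocked by {V4}):
  P1: open — no interior node is in the conditioning set.
  P2: blocked at fork node V4 ∈ conditioning set.
  P3: open — no interior node is in the conditioning set.
{V4} does not satisfy the backdoor criterion.

No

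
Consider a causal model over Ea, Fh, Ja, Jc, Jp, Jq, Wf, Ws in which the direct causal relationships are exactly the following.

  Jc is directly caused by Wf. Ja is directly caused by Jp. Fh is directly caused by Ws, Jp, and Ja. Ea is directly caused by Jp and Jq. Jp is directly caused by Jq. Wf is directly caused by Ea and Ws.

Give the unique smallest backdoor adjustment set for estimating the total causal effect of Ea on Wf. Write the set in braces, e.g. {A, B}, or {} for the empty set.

{}

Variables eligible for adjustment (non-descendants of Ea, excluding Ea and Wf): {Fh, Ja, Jp, Jq, Ws}.
Backdoor paths from Ea to Wf:
  P1: Ea <- Jq -> Jp -> Ja -> Fh <- Ws -> Wf
  P2: Ea <- Jq -> Jp -> Fh <- Ws -> Wf
  P3: Ea <- Jp -> Ja -> Fh <- Ws -> Wf
  P4: Ea <- Jp -> Fh <- Ws -> Wf
Each backdoor path contains an unconditioned collider, so every path is already blocked with the empty conditioning set:
  P1: blocked at collider Fh (neither it nor any descendant is in the conditioning set).
  P2: blocked at collider Fh (neither it nor any descendant is in the conditioning set).
  P3: blocked at collider Fh (neither it nor any descendant is in the conditioning set).
  P4: blocked at collider Fh (neither it nor any descendant is in the conditioning set).
The empty set is therefore the unique smallest valid set.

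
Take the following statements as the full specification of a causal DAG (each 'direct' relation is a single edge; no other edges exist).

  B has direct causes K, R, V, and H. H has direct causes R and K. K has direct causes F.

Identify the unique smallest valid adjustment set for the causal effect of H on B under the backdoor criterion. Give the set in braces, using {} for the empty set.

Variables eligible for adjustment (non-descendants of H, excluding H and B): {F, K, R, V}.
Backdoor paths from H to B:
  P1: H <- K -> B
  P2: H <- R -> B
The empty set is not sufficient: P1 (H <- K -> B) has no collider blocking it and no conditioned non-collider, so it is open.
Try {K, R}:
  P1: blocked at fork node K ∈ conditioning set.
  P2: blocked at fork node R ∈ conditioning set.
{K, R} contains no descendant of H and blocks every backdoor path.
Every element of {K, R} is needed (dropping K leaves P1 open; dropping R leaves P2 open), so no proper subset is valid.
Among all size-2 subsets of the eligible variables, only {K, R} blocks every backdoor path, so it is the unique smallest valid adjustment set.

{K, R}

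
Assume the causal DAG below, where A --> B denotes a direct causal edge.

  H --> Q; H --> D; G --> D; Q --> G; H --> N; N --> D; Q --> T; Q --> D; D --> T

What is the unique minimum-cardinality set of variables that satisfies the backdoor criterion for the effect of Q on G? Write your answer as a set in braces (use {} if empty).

Variables eligible for adjustment (non-descendants of Q, excluding Q and G): {H, N}.
Backdoor paths from Q to G:
  P1: Q <- H -> N -> D <- G
  P2: Q <- H -> D <- G
Each backdoor path contains an unconditioned collider, so every path is already blocked with the empty conditioning set:
  P1: blocked at collider D (neither it nor any descendant is in the conditioning set).
  P2: blocked at collider D (neither it nor any descendant is in the conditioning set).
The empty set is therefore the unique smallest valid set.

{}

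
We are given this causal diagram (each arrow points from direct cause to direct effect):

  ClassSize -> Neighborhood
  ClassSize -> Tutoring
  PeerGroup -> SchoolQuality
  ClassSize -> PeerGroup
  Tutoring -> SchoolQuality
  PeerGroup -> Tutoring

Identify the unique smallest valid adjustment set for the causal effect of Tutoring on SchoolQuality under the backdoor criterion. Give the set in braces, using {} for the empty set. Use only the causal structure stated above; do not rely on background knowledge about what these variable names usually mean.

{PeerGroup}

Variables eligible for adjustment (non-descendants of Tutoring, excluding Tutoring and SchoolQuality): {ClassSize, Neighborhood, PeerGroup}.
Backdoor paths from Tutoring to SchoolQuality:
  P1: Tutoring <- ClassSize -> PeerGroup -> SchoolQuality
  P2: Tutoring <- PeerGroup -> SchoolQuality
The empty set is not sufficient: P1 (Tutoring <- ClassSize -> PeerGroup -> SchoolQuality) has no collider blocking it and no conditioned non-collider, so it is open.
Try {PeerGroup}:
  P1: blocked at chain node PeerGroup ∈ conditioning set.
  P2: blocked at fork node PeerGroup ∈ conditioning set.
{PeerGroup} contains no descendant of Tutoring and blocks every backdoor path.
No other singleton works — e.g. {ClassSize} leaves P2 open — so {PeerGroup} is the unique smallest valid adjustment set.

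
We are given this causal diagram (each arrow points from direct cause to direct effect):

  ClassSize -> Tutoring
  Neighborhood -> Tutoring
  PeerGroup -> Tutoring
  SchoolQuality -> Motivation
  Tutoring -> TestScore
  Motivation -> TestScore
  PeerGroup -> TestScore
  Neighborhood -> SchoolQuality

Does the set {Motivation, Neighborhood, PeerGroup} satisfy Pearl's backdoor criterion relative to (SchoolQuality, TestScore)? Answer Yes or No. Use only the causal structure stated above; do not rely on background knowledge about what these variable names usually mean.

No

Backdoor paths from SchoolQuality to TestScore (paths whose first edge points into SchoolQuality):
  P1: SchoolQuality <- Neighborhood -> Tutoring <- PeerGroup -> TestScore
  P2: SchoolQuality <- Neighborhood -> Tutoring -> TestScore
Condition 1 (no descendant of SchoolQuality in the set): FAILS — Motivation is a descendant of SchoolQuality.
Condition 2 (every backdoor path blocked by {Motivation, Neighborhood, PeerGroup}):
  P1: blocked at fork node Neighborhood ∈ conditioning set.
  P2: blocked at fork node Neighborhood ∈ conditioning set.
{Motivation, Neighborhood, PeerGroup} does not satisfy the backdoor criterion.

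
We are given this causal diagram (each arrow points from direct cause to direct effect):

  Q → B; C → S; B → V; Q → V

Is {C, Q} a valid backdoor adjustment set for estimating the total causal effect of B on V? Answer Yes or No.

Backdoor paths from B to V (paths whose first edge points into B):
  P1: B <- Q -> V
Condition 1 (no descendant of B in the set): holds — descendants of B are {V}; none are in {C, Q}.
Condition 2 (every backdoor path blocked by {C, Q}):
  P1: blocked at fork node Q ∈ conditioning set.
{C, Q} satisfies the backdoor criterion.

Yes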